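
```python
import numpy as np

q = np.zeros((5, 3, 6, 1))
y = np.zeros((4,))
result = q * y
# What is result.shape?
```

(5, 3, 6, 4)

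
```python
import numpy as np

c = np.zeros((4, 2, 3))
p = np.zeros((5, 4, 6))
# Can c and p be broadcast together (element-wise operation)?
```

No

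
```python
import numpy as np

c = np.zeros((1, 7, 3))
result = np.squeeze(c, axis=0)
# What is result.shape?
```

(7, 3)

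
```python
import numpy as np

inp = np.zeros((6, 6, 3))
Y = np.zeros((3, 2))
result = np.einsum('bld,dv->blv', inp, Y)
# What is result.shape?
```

(6, 6, 2)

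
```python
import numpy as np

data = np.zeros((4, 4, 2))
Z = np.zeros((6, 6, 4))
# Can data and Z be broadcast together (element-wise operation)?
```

No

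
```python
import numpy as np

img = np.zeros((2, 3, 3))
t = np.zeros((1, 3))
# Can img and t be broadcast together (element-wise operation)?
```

Yes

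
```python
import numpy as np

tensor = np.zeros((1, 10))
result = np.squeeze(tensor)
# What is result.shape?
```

(10,)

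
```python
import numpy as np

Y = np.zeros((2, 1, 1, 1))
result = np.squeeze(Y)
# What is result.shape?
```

(2,)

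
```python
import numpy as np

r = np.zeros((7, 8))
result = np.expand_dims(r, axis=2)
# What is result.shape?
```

(7, 8, 1)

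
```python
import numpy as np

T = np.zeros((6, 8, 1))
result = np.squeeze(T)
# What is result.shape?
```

(6, 8)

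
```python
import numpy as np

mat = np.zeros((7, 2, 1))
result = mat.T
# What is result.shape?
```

(1, 2, 7)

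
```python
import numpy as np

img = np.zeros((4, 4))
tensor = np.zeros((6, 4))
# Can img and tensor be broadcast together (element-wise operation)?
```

No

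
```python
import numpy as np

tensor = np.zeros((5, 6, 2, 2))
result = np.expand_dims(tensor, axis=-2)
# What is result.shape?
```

(5, 6, 2, 1, 2)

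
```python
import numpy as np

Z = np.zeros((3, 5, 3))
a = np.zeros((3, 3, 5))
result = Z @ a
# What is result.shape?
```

(3, 5, 5)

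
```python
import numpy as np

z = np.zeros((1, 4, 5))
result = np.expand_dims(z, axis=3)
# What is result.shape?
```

(1, 4, 5, 1)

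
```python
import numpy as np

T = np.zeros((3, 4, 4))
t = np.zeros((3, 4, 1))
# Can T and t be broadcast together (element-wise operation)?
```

Yes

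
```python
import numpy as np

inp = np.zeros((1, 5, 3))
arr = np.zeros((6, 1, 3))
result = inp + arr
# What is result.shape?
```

(6, 5, 3)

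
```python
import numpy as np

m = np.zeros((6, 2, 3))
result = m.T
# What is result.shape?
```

(3, 2, 6)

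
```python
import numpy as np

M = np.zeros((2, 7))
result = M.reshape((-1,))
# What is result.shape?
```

(14,)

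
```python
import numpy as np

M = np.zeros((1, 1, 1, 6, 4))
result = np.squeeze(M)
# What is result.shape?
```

(6, 4)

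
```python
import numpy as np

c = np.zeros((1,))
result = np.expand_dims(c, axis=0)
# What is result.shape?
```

(1, 1)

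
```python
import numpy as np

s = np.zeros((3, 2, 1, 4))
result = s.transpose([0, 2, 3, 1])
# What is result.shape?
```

(3, 1, 4, 2)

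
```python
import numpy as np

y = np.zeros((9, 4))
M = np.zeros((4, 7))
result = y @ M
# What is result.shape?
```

(9, 7)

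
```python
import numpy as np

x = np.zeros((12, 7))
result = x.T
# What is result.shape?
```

(7, 12)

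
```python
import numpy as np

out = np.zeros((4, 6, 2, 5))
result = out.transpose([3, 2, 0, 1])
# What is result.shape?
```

(5, 2, 4, 6)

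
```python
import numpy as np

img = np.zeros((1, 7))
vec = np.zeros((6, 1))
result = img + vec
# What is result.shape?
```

(6, 7)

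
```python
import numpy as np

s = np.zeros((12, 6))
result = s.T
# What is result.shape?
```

(6, 12)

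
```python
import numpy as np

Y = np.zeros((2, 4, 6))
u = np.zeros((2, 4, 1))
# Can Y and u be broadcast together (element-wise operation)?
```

Yes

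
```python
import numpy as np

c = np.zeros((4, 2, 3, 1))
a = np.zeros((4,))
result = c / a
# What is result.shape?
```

(4, 2, 3, 4)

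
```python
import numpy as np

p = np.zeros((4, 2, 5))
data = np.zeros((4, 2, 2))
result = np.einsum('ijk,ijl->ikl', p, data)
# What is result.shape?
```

(4, 5, 2)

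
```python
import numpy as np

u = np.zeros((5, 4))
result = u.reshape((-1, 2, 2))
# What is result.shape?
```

(5, 2, 2)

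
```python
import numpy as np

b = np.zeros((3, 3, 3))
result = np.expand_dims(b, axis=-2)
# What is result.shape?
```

(3, 3, 1, 3)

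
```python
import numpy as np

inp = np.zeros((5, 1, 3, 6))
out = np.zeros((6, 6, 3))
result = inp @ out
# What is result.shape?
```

(5, 6, 3, 3)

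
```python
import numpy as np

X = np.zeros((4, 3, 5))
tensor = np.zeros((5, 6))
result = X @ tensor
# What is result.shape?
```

(4, 3, 6)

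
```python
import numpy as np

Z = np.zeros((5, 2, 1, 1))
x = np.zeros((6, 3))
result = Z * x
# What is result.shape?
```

(5, 2, 6, 3)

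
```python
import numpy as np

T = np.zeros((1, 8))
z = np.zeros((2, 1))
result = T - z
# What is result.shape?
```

(2, 8)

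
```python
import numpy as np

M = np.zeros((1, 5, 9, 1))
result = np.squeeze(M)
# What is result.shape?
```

(5, 9)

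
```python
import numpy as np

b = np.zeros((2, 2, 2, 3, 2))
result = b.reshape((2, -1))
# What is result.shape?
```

(2, 24)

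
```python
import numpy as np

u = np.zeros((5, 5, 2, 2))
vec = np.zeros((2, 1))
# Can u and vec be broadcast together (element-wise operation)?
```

Yes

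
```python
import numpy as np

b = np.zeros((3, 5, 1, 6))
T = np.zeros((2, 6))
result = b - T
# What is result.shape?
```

(3, 5, 2, 6)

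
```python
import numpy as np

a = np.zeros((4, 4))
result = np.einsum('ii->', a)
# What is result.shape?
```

()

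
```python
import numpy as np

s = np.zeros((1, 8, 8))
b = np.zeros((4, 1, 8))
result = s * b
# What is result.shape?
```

(4, 8, 8)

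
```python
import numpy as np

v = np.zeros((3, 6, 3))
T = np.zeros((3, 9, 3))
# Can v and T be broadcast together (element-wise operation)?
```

No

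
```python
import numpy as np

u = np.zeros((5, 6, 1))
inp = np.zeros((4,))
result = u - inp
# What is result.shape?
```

(5, 6, 4)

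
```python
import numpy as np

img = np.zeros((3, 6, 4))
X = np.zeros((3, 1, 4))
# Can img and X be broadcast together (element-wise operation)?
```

Yes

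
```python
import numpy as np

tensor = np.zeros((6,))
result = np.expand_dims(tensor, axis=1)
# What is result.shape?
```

(6, 1)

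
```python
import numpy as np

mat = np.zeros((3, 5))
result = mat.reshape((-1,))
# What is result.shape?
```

(15,)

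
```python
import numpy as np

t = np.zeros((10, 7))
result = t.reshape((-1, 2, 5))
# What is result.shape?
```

(7, 2, 5)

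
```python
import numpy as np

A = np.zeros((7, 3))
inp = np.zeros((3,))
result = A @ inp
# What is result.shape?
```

(7,)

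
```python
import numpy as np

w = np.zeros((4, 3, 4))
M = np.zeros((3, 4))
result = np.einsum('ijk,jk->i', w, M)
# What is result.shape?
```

(4,)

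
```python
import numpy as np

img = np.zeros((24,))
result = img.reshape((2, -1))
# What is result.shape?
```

(2, 12)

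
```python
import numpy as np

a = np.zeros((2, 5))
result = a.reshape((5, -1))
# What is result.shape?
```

(5, 2)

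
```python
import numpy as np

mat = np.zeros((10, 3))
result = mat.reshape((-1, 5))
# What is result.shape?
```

(6, 5)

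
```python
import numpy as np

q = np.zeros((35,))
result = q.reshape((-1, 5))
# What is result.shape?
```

(7, 5)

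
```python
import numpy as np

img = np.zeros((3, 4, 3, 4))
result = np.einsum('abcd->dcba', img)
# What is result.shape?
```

(4, 3, 4, 3)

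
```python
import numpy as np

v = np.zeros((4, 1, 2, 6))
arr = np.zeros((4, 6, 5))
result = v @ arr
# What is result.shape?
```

(4, 4, 2, 5)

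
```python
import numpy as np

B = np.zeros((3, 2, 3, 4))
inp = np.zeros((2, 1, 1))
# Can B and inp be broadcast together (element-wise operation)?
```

Yes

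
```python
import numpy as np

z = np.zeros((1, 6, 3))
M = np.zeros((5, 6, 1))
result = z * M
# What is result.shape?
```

(5, 6, 3)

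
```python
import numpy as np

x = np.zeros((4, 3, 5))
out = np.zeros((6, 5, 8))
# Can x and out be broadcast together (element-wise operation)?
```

No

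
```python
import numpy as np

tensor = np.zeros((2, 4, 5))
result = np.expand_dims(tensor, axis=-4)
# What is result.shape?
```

(1, 2, 4, 5)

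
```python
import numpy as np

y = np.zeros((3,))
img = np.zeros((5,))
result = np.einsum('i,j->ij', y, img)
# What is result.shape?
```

(3, 5)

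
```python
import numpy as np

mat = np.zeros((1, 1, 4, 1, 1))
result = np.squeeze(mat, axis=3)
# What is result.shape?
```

(1, 1, 4, 1)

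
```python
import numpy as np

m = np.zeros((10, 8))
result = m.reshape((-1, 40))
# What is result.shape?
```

(2, 40)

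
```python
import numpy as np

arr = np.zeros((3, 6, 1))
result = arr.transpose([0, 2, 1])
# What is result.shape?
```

(3, 1, 6)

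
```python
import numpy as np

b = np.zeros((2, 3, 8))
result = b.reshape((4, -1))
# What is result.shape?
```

(4, 12)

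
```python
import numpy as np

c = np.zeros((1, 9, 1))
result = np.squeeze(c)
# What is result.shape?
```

(9,)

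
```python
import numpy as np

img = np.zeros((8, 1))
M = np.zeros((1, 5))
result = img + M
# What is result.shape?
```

(8, 5)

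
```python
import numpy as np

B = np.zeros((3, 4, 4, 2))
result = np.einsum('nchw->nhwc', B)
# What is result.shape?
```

(3, 4, 2, 4)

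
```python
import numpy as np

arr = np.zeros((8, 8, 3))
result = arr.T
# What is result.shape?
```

(3, 8, 8)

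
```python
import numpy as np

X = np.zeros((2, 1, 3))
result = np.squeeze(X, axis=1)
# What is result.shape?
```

(2, 3)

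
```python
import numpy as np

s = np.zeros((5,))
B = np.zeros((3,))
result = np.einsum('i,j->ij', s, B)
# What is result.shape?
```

(5, 3)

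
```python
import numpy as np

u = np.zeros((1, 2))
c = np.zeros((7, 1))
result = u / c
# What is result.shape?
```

(7, 2)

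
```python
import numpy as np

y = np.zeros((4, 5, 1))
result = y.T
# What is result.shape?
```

(1, 5, 4)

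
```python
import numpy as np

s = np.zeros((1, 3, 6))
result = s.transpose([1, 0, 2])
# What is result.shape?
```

(3, 1, 6)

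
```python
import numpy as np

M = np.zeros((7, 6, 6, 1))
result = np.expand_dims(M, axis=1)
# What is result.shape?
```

(7, 1, 6, 6, 1)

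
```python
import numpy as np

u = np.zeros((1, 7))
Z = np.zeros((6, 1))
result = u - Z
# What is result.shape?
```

(6, 7)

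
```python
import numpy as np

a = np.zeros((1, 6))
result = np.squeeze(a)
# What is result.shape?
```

(6,)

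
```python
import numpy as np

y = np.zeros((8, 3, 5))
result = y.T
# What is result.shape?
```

(5, 3, 8)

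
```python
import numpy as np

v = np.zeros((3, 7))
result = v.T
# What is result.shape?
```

(7, 3)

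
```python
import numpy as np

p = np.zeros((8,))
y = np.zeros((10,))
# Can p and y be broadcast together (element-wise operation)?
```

No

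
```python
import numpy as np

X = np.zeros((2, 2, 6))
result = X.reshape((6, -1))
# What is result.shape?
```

(6, 4)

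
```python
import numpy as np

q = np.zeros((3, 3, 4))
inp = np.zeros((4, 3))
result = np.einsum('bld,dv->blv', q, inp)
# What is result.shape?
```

(3, 3, 3)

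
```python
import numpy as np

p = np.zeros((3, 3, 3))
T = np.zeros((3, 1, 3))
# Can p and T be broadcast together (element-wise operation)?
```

Yes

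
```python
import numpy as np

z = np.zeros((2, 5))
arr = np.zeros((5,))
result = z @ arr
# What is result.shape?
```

(2,)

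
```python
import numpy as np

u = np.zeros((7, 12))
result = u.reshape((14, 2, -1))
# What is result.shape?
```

(14, 2, 3)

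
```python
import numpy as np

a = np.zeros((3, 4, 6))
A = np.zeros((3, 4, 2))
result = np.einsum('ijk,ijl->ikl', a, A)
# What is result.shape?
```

(3, 6, 2)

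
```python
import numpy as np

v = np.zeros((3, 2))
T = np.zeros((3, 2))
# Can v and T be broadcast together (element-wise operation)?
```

Yes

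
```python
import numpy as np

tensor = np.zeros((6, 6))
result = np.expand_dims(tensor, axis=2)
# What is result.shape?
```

(6, 6, 1)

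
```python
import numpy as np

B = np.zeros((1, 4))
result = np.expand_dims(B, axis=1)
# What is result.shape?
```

(1, 1, 4)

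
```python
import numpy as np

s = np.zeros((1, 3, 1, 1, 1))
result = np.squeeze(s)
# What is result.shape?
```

(3,)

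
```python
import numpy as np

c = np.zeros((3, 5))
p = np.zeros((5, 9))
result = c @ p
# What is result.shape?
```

(3, 9)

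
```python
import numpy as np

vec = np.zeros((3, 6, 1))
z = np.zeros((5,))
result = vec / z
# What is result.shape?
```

(3, 6, 5)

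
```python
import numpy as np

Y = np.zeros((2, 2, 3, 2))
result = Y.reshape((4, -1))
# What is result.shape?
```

(4, 6)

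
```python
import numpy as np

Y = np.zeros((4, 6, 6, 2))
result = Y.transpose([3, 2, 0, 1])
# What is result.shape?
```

(2, 6, 4, 6)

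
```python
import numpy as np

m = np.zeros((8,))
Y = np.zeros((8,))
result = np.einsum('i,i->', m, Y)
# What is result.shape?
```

()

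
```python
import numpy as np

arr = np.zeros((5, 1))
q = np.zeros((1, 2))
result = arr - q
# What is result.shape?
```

(5, 2)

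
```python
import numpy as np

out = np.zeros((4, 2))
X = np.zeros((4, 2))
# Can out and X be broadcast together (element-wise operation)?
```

Yes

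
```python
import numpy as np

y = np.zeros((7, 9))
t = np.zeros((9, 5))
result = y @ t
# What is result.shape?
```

(7, 5)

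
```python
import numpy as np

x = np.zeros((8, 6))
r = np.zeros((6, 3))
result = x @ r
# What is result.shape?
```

(8, 3)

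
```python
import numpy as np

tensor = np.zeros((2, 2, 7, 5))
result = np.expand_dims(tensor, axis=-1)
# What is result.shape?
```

(2, 2, 7, 5, 1)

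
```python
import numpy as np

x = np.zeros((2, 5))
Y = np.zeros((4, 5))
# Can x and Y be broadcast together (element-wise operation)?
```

No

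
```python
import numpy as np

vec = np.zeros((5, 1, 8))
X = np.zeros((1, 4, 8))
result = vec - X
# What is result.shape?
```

(5, 4, 8)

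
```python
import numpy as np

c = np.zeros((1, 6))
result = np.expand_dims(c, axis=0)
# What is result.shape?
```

(1, 1, 6)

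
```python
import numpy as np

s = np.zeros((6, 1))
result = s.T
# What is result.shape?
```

(1, 6)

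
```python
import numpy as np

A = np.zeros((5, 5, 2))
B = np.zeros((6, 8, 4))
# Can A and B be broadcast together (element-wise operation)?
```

No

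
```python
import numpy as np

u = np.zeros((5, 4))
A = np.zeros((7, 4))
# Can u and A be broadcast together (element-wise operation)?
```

No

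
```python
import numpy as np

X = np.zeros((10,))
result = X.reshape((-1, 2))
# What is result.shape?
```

(5, 2)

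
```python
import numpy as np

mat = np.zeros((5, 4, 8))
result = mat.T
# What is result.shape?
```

(8, 4, 5)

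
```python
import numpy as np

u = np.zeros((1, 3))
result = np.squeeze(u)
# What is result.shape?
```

(3,)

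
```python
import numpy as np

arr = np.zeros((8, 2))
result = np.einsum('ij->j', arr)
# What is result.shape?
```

(2,)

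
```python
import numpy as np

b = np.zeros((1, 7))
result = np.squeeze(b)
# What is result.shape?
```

(7,)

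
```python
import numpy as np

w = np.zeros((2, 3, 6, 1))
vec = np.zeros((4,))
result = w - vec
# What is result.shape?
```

(2, 3, 6, 4)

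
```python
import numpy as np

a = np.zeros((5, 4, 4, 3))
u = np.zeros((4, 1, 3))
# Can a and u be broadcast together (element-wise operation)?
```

Yes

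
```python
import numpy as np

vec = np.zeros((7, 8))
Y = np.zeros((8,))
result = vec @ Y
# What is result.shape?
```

(7,)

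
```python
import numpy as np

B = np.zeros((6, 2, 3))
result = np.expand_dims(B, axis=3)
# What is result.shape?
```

(6, 2, 3, 1)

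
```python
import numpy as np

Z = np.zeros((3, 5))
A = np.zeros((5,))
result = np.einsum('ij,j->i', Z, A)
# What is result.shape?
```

(3,)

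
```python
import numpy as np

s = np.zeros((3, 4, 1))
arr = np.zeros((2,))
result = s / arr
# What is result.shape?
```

(3, 4, 2)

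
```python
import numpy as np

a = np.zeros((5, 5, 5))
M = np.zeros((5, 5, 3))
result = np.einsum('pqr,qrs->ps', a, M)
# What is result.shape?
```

(5, 3)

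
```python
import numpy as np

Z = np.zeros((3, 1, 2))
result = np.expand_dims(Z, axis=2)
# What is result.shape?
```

(3, 1, 1, 2)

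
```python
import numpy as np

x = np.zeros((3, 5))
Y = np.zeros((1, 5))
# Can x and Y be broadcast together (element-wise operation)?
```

Yes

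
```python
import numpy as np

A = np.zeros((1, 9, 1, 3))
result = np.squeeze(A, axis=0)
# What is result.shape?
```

(9, 1, 3)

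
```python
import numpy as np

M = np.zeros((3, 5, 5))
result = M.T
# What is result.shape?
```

(5, 5, 3)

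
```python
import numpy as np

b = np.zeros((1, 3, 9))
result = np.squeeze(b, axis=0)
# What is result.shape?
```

(3, 9)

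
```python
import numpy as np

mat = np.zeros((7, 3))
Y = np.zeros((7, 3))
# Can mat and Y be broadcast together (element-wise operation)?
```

Yes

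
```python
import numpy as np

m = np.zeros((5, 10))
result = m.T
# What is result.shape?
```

(10, 5)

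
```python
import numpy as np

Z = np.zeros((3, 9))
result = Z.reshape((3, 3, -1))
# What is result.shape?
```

(3, 3, 3)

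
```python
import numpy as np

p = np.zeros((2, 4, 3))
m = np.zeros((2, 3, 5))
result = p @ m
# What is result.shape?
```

(2, 4, 5)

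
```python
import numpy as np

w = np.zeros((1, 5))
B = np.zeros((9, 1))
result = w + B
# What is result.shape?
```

(9, 5)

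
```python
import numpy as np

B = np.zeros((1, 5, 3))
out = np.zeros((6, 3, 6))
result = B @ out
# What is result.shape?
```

(6, 5, 6)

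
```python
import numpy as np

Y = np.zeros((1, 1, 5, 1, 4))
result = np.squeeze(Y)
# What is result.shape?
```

(5, 4)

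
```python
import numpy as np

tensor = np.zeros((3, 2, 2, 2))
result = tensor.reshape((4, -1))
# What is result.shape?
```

(4, 6)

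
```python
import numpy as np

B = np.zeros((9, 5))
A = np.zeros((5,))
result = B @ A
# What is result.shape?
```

(9,)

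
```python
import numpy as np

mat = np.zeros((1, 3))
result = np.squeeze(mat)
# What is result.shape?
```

(3,)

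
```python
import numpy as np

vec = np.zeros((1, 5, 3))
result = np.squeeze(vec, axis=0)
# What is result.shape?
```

(5, 3)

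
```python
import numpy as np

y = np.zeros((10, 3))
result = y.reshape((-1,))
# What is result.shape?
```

(30,)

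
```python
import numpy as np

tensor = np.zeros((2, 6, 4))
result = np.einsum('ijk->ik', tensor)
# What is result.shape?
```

(2, 4)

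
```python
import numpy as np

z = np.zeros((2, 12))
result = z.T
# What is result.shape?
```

(12, 2)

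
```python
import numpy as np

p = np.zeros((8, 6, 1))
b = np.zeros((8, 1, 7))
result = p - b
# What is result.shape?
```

(8, 6, 7)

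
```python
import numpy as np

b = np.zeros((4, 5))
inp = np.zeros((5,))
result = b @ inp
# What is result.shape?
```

(4,)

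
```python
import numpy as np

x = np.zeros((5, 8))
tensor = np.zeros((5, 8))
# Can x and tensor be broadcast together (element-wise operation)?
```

Yes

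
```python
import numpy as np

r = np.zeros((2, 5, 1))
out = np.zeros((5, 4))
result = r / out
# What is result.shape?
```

(2, 5, 4)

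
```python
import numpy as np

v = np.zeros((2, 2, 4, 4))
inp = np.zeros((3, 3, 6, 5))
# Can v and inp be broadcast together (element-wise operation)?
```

No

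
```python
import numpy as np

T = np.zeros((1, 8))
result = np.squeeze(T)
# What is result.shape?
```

(8,)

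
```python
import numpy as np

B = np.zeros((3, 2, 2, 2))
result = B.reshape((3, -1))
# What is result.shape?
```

(3, 8)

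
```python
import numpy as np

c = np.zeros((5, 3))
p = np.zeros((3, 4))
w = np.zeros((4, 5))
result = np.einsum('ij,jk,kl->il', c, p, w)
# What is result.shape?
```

(5, 5)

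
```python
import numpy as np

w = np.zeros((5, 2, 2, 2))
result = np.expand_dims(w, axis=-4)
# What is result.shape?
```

(5, 1, 2, 2, 2)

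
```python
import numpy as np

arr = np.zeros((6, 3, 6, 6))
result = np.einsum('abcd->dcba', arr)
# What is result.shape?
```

(6, 6, 3, 6)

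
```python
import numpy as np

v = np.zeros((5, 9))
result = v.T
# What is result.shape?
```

(9, 5)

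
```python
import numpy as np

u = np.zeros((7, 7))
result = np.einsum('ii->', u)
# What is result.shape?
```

()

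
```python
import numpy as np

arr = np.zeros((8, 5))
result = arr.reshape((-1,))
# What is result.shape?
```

(40,)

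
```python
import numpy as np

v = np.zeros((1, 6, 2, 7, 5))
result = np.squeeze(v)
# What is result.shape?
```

(6, 2, 7, 5)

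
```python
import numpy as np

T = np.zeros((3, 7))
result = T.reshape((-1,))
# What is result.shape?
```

(21,)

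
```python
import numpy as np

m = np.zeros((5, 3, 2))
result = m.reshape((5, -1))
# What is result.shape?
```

(5, 6)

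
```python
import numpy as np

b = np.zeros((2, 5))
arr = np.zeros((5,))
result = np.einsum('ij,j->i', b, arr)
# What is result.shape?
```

(2,)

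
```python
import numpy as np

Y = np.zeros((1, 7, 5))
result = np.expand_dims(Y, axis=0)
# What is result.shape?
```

(1, 1, 7, 5)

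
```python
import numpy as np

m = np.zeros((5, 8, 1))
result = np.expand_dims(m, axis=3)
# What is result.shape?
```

(5, 8, 1, 1)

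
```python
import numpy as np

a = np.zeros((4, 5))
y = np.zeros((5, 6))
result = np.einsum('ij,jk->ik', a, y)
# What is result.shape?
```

(4, 6)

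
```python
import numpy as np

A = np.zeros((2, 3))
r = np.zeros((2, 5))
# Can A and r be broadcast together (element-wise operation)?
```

No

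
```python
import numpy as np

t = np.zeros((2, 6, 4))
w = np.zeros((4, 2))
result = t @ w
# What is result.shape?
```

(2, 6, 2)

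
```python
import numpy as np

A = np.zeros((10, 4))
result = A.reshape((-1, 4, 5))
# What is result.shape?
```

(2, 4, 5)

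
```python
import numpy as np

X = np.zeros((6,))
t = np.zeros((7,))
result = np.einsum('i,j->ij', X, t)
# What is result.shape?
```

(6, 7)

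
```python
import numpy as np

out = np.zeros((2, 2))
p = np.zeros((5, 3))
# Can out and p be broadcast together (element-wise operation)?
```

No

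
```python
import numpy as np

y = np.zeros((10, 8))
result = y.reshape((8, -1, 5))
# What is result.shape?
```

(8, 2, 5)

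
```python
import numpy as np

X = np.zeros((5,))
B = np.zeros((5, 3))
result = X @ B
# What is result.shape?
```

(3,)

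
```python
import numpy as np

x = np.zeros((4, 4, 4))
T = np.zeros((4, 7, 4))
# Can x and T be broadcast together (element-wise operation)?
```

No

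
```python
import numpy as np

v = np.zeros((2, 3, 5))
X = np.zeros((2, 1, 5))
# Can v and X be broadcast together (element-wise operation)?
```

Yes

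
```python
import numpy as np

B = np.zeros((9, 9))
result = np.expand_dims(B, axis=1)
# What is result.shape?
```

(9, 1, 9)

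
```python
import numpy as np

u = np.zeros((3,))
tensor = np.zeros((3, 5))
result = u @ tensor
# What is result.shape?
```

(5,)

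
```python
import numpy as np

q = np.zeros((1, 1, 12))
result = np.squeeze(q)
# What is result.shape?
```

(12,)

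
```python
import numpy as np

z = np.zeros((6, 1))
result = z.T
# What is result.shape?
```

(1, 6)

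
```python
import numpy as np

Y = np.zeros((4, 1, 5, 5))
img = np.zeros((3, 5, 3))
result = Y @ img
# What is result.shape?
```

(4, 3, 5, 3)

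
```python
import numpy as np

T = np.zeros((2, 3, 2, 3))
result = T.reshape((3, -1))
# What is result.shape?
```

(3, 12)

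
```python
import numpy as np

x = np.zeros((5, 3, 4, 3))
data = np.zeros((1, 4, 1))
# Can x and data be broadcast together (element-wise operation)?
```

Yes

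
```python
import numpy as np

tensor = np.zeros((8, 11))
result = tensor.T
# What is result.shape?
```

(11, 8)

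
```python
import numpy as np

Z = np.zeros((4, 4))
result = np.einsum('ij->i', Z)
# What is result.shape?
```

(4,)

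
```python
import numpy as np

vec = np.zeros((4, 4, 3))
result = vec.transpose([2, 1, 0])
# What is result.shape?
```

(3, 4, 4)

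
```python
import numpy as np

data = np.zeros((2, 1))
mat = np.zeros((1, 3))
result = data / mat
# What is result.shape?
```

(2, 3)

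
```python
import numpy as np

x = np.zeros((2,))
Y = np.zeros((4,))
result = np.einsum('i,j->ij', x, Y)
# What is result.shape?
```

(2, 4)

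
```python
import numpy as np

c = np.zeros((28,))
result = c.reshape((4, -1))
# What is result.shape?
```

(4, 7)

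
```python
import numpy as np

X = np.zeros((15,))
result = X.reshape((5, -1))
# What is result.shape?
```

(5, 3)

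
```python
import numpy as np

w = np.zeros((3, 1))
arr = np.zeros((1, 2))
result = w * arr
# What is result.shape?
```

(3, 2)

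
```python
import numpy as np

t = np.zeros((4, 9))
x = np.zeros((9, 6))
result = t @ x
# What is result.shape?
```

(4, 6)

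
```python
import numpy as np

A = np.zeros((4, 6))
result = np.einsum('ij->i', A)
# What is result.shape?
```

(4,)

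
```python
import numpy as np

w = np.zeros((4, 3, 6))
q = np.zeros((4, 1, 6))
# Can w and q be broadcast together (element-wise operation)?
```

Yes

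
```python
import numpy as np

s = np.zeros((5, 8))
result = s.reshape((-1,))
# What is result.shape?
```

(40,)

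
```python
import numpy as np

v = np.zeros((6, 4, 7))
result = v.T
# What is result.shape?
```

(7, 4, 6)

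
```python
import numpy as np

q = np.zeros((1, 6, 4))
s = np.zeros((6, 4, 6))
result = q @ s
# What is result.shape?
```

(6, 6, 6)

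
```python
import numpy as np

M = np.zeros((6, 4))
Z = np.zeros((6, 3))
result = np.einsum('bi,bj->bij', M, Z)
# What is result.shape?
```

(6, 4, 3)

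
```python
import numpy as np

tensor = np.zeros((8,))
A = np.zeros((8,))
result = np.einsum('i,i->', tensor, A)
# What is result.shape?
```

()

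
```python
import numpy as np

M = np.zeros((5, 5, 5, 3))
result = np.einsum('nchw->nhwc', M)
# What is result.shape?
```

(5, 5, 3, 5)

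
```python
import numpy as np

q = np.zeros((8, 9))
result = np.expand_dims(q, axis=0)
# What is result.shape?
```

(1, 8, 9)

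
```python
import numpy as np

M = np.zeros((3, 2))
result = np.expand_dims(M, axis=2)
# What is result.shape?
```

(3, 2, 1)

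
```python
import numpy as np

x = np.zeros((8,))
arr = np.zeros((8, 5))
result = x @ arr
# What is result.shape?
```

(5,)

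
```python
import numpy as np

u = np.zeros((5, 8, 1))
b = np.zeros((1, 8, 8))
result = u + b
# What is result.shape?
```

(5, 8, 8)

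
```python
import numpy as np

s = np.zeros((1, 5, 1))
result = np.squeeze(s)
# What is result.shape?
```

(5,)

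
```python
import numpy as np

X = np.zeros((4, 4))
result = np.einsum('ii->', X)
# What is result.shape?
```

()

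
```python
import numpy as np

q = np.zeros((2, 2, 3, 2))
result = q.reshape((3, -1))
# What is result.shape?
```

(3, 8)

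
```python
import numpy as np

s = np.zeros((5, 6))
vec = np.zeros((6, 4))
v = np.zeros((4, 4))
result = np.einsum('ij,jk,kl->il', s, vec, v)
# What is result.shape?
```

(5, 4)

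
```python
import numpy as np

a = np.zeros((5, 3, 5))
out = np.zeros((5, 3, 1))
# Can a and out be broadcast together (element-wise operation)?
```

Yes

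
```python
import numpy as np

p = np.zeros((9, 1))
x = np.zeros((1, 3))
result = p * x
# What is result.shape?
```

(9, 3)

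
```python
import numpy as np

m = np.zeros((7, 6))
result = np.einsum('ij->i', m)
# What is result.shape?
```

(7,)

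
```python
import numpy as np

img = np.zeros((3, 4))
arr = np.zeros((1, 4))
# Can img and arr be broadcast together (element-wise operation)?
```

Yes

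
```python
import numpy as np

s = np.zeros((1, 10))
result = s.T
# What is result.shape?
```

(10, 1)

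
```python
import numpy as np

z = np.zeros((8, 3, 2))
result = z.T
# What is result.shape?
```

(2, 3, 8)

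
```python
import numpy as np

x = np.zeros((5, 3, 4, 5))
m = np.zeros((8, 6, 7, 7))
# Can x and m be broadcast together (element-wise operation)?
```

No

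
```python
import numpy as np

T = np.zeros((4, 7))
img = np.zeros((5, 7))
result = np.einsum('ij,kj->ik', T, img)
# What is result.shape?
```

(4, 5)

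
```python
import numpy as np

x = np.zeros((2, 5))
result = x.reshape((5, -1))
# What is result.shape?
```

(5, 2)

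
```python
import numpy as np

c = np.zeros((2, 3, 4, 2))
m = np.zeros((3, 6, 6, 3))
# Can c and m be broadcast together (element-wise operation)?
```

No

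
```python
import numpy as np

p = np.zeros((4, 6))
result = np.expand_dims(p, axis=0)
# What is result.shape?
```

(1, 4, 6)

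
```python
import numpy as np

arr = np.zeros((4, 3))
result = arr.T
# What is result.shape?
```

(3, 4)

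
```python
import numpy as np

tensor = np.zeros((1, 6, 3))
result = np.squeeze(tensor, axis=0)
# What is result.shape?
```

(6, 3)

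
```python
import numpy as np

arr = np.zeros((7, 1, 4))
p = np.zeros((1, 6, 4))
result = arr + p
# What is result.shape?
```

(7, 6, 4)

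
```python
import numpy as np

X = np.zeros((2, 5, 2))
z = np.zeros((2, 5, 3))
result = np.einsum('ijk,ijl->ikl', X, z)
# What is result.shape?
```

(2, 2, 3)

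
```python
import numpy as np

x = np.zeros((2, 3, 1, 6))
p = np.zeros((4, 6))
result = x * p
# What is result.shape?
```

(2, 3, 4, 6)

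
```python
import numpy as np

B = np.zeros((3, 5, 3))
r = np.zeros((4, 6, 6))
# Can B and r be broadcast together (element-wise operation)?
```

No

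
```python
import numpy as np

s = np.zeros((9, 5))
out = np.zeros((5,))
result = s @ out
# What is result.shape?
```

(9,)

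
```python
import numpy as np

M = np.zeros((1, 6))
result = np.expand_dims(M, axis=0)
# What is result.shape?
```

(1, 1, 6)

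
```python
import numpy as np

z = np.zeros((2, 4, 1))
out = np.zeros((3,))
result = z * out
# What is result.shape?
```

(2, 4, 3)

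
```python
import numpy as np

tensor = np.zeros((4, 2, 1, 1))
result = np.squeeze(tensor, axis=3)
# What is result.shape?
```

(4, 2, 1)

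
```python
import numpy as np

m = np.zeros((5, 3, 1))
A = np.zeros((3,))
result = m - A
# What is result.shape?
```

(5, 3, 3)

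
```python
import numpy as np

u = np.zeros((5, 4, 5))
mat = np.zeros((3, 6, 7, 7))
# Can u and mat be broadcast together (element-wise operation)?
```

No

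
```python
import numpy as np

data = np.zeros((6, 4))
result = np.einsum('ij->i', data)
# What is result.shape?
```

(6,)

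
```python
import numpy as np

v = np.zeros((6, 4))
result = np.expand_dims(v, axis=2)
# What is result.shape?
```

(6, 4, 1)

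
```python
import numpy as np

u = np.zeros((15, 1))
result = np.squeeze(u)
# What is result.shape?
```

(15,)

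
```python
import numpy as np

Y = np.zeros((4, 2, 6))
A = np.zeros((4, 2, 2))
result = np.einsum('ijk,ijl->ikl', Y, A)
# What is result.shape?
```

(4, 6, 2)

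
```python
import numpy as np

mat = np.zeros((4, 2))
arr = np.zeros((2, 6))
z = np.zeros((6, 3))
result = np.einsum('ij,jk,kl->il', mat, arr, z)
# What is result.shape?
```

(4, 3)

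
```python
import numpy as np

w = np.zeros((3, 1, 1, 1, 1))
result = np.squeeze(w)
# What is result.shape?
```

(3,)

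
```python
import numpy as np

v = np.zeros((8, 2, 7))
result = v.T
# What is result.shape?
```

(7, 2, 8)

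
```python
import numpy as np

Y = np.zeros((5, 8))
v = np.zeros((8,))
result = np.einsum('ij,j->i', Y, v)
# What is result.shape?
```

(5,)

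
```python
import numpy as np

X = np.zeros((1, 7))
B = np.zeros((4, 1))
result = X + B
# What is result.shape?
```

(4, 7)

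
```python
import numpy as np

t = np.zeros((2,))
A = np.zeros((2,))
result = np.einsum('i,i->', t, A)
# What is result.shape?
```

()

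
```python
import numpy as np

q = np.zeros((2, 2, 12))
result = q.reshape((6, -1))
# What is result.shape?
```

(6, 8)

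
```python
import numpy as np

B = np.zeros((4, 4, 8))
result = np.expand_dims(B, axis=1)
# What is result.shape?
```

(4, 1, 4, 8)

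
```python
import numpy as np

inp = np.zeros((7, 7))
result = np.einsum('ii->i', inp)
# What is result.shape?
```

(7,)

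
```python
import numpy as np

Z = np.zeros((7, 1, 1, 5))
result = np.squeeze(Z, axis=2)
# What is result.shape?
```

(7, 1, 5)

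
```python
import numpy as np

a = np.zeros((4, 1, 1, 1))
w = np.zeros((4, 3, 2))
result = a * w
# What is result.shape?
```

(4, 4, 3, 2)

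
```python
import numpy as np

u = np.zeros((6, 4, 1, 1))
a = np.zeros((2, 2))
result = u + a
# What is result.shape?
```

(6, 4, 2, 2)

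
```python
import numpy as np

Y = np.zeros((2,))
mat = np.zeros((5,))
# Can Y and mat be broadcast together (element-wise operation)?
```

No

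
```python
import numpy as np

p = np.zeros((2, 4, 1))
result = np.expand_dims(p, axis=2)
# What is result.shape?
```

(2, 4, 1, 1)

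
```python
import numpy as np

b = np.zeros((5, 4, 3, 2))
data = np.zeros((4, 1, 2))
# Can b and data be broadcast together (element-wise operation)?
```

Yes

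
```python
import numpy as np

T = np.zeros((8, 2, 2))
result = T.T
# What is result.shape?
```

(2, 2, 8)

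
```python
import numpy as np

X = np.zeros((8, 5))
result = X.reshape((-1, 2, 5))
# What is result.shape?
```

(4, 2, 5)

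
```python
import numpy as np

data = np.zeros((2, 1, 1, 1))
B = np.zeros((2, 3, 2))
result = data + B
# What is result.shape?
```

(2, 2, 3, 2)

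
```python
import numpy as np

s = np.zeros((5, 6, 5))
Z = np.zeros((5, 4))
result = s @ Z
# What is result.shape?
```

(5, 6, 4)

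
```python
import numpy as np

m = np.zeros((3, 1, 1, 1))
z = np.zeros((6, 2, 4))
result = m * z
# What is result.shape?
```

(3, 6, 2, 4)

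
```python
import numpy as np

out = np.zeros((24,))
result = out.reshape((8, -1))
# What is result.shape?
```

(8, 3)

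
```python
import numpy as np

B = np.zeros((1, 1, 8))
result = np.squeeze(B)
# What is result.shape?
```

(8,)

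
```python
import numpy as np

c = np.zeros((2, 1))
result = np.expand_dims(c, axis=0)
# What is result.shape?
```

(1, 2, 1)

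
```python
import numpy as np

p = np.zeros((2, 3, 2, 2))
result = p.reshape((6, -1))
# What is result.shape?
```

(6, 4)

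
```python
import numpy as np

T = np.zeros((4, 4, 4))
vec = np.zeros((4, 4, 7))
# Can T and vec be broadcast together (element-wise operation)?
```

No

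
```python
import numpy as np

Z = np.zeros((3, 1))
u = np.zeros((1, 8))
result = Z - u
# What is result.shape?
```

(3, 8)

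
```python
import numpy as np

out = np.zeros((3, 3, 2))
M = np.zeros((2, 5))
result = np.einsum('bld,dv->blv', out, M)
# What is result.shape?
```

(3, 3, 5)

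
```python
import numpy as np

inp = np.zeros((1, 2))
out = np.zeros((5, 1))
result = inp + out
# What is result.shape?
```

(5, 2)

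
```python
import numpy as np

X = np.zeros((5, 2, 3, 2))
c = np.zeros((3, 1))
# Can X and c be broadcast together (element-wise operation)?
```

Yes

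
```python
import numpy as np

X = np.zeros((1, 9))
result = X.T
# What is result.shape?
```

(9, 1)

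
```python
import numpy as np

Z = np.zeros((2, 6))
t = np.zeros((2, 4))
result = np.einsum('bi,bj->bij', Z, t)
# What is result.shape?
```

(2, 6, 4)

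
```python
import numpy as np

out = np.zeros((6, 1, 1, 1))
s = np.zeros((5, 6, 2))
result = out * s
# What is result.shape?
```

(6, 5, 6, 2)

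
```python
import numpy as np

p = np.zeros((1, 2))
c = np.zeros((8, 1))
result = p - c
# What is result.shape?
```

(8, 2)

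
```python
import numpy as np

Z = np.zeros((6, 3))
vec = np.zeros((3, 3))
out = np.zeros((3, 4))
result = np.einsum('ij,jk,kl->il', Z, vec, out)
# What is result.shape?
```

(6, 4)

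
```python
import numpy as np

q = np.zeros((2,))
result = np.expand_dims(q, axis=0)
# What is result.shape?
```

(1, 2)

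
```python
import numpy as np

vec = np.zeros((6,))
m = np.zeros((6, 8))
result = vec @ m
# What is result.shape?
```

(8,)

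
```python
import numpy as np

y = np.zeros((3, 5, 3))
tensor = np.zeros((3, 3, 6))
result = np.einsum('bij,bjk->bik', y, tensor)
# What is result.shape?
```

(3, 5, 6)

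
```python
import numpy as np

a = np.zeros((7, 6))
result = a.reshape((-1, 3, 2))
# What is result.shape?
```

(7, 3, 2)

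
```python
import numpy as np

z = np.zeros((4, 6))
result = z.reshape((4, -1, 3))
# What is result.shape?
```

(4, 2, 3)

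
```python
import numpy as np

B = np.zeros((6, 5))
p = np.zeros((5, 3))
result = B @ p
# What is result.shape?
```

(6, 3)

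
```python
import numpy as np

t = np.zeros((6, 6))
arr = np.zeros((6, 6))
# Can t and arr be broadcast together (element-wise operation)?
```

Yes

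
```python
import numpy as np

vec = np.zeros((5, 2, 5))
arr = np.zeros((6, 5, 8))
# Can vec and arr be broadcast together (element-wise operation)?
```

No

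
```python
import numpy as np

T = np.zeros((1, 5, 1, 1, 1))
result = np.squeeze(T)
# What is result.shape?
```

(5,)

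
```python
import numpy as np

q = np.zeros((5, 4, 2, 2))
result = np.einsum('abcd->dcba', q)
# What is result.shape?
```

(2, 2, 4, 5)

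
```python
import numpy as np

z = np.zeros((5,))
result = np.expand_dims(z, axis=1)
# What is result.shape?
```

(5, 1)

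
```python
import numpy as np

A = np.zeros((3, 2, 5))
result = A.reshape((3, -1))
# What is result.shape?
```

(3, 10)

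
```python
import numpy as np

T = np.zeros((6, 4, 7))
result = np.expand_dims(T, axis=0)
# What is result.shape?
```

(1, 6, 4, 7)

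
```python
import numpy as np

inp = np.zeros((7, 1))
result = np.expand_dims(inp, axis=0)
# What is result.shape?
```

(1, 7, 1)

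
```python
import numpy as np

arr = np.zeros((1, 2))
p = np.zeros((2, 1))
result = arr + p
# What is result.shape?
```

(2, 2)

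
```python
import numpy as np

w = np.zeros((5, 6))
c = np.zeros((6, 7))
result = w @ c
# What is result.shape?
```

(5, 7)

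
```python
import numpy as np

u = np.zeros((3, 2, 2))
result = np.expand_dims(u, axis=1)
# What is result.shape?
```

(3, 1, 2, 2)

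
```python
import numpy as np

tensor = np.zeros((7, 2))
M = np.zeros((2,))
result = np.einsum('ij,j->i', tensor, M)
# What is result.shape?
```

(7,)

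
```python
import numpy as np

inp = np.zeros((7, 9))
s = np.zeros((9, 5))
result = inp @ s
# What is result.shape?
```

(7, 5)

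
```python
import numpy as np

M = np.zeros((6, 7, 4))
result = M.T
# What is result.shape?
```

(4, 7, 6)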